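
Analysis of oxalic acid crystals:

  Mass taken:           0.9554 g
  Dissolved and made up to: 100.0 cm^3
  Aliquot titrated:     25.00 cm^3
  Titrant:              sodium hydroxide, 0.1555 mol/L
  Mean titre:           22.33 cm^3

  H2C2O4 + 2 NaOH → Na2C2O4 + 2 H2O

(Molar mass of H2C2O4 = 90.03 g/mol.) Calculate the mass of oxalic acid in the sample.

n(NaOH) per titration = 0.02233 × 0.1555 = 3.472 × 10^-3 mol
From the 1:2 ratio, n(H2C2O4) in each aliquot = 1/2 × 3.472 × 10^-3 = 1.736 × 10^-3 mol
n(H2C2O4) in the whole flask = 1.736 × 10^-3 × 100.0/25.00 = 6.945 × 10^-3 mol
mass of H2C2O4 = 6.945 × 10^-3 × 90.03 = 0.6252 g

0.6252 g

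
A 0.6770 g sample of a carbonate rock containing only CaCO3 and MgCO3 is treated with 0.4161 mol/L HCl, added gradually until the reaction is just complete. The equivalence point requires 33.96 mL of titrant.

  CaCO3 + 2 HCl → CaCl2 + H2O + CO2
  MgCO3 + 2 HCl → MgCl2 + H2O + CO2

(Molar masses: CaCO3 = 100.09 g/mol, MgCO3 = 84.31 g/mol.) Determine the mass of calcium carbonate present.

n(HCl) = 0.03396 × 0.4161 = 0.01413 mol
Let x = n(CaCO3), y = n(MgCO3).
Titrant: 2x + 2y = 0.01413;  mass: 100.09x + 84.31y = 0.6770
Solving, x = 5.153 × 10^-3 mol, y = 1.912 × 10^-3 mol
mass of CaCO3 = 5.153 × 10^-3 × 100.09 = 0.5158 g

0.5158 g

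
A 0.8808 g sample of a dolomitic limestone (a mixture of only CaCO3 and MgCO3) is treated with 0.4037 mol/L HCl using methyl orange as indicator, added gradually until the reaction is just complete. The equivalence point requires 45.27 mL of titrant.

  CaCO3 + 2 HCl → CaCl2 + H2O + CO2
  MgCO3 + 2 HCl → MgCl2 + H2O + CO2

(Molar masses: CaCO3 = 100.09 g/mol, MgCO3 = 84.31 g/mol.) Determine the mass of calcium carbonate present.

n(HCl) = 0.04527 × 0.4037 = 0.01828 mol
Let x = n(CaCO3), y = n(MgCO3).
Titrant: 2x + 2y = 0.01828;  mass: 100.09x + 84.31y = 0.8808
Solving, x = 6.996 × 10^-3 mol, y = 2.142 × 10^-3 mol
mass of CaCO3 = 6.996 × 10^-3 × 100.09 = 0.7002 g

0.7002 g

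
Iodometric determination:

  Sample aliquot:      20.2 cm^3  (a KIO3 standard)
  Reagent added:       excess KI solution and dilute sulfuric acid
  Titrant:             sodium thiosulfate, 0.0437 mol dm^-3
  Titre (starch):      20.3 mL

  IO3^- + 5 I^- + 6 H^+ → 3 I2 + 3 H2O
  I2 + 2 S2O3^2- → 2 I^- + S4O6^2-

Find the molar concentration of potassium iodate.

0.00732 mol/L

n(S2O3^2-) = 0.0203 × 0.0437 = 8.87 × 10^-4 mol
n(I2) = n(S2O3^2-)/2 = 4.44 × 10^-4 mol
From the 1:3 ratio, n(IO3^-) in the aliquot = 1/3 × 4.44 × 10^-4 = 1.48 × 10^-4 mol
[IO3^-] = 1.48 × 10^-4 / 0.0202 = 0.00732 mol/L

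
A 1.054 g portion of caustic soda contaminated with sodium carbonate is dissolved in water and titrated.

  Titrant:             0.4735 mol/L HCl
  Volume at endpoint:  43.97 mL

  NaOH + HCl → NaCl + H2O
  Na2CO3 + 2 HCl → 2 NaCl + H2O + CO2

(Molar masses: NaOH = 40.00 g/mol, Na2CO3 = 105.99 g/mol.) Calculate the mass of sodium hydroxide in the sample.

0.1519 g

n(HCl) = 0.04397 × 0.4735 = 0.02082 mol
Let x = n(NaOH), y = n(Na2CO3).
Titrant: 1x + 2y = 0.02082;  mass: 40.00x + 105.99y = 1.054
Solving, x = 3.797 × 10^-3 mol, y = 8.511 × 10^-3 mol
mass of NaOH = 3.797 × 10^-3 × 40.00 = 0.1519 g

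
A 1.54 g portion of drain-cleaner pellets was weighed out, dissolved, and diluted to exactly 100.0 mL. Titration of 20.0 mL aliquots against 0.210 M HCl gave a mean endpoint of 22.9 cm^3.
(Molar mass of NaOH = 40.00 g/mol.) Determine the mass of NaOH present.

0.962 g

NaOH + HCl → NaCl + H2O
n(HCl) per titration = 0.0229 × 0.210 = 4.81 × 10^-3 mol
n(NaOH) in each aliquot = 4.81 × 10^-3 mol (1:1 ratio)
n(NaOH) in the whole flask = 4.81 × 10^-3 × 100.0/20.0 = 0.0240 mol
mass of NaOH = 0.0240 × 40.00 = 0.962 g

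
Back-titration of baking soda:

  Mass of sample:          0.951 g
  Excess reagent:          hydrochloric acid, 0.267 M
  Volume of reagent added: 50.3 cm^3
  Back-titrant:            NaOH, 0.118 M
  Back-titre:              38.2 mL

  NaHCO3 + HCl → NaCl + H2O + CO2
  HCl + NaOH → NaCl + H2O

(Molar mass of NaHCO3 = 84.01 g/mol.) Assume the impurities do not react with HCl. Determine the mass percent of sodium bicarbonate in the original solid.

n(HCl) added = 0.0503 × 0.267 = 0.0134 mol
n(NaOH) used in back-titration = 0.0382 × 0.118 = 4.51 × 10^-3 mol
n(HCl) left over = 4.51 × 10^-3 mol (1:1 ratio)
n(HCl) consumed by analyte = 0.0134 − 4.51 × 10^-3 = 8.92 × 10^-3 mol
n(NaHCO3) = 8.92 × 10^-3 mol (1:1 ratio)
mass of NaHCO3 = 8.92 × 10^-3 × 84.01 = 0.750 g
% NaHCO3 = 0.750 / 0.951 × 100 = 78.8 %

78.8 %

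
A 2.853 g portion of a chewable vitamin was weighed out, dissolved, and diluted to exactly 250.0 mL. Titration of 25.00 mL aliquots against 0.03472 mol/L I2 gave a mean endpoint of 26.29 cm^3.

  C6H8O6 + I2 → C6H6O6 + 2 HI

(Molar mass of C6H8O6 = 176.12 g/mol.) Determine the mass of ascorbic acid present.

1.608 g

n(I2) per titration = 0.02629 × 0.03472 = 9.128 × 10^-4 mol
n(C6H8O6) in each aliquot = 9.128 × 10^-4 mol (1:1 ratio)
n(C6H8O6) in the whole flask = 9.128 × 10^-4 × 250.0/25.00 = 9.128 × 10^-3 mol
mass of C6H8O6 = 9.128 × 10^-3 × 176.12 = 1.608 g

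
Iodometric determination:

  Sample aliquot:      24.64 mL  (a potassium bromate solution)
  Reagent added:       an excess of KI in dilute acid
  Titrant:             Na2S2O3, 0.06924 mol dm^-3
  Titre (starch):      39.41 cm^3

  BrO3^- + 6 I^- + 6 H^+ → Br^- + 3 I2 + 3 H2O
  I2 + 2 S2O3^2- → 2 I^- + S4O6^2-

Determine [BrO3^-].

n(S2O3^2-) = 0.03941 × 0.06924 = 2.729 × 10^-3 mol
n(I2) = n(S2O3^2-)/2 = 1.364 × 10^-3 mol
From the 1:3 ratio, n(BrO3^-) in the aliquot = 1/3 × 1.364 × 10^-3 = 4.548 × 10^-4 mol
[BrO3^-] = 4.548 × 10^-4 / 0.02464 = 0.01846 mol/L

0.01846 mol/L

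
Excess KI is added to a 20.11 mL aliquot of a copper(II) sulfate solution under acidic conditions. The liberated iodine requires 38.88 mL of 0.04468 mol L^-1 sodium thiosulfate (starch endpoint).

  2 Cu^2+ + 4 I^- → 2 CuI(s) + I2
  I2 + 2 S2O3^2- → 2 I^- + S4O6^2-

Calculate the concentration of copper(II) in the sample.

0.08638 mol/L

n(S2O3^2-) = 0.03888 × 0.04468 = 1.737 × 10^-3 mol
n(I2) = n(S2O3^2-)/2 = 8.686 × 10^-4 mol
From the 2:1 ratio, n(Cu2+) in the aliquot = 2/1 × 8.686 × 10^-4 = 1.737 × 10^-3 mol
[Cu2+] = 1.737 × 10^-3 / 0.02011 = 0.08638 mol/L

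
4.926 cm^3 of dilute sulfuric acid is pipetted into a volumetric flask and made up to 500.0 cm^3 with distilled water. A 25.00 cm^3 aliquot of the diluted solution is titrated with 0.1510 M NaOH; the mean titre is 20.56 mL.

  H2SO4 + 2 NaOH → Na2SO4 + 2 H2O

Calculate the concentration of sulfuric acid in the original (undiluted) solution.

6.302 M

n(NaOH) = 0.02056 × 0.1510 = 3.105 × 10^-3 mol
From the 1:2 ratio, n(H2SO4) in the aliquot = 1/2 × 3.105 × 10^-3 = 1.552 × 10^-3 mol
[H2SO4]_dilute = 1.552 × 10^-3 / 0.02500 = 0.06209 mol/L
Dilution factor = 500.0 / 4.926 = 101.5
[H2SO4]_stock = 0.06209 × 101.5 = 6.302 mol/L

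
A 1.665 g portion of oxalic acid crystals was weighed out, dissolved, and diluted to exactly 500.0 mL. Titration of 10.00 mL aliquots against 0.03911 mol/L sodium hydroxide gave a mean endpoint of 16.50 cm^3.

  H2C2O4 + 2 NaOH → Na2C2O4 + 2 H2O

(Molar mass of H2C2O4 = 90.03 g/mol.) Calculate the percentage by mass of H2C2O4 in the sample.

87.23 %

n(NaOH) per titration = 0.01650 × 0.03911 = 6.453 × 10^-4 mol
From the 1:2 ratio, n(H2C2O4) in each aliquot = 1/2 × 6.453 × 10^-4 = 3.227 × 10^-4 mol
n(H2C2O4) in the whole flask = 3.227 × 10^-4 × 500.0/10.00 = 0.01613 mol
mass of H2C2O4 = 0.01613 × 90.03 = 1.452 g
% H2C2O4 = 1.452 / 1.665 × 100 = 87.23 %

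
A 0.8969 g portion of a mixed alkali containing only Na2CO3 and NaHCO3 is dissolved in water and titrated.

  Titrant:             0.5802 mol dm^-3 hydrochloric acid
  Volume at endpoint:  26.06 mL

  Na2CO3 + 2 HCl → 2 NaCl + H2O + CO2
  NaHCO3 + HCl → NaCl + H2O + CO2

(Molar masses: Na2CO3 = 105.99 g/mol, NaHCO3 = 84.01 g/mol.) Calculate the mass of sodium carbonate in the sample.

0.6379 g

n(HCl) = 0.02606 × 0.5802 = 0.01512 mol
Let x = n(Na2CO3), y = n(NaHCO3).
Titrant: 2x + 1y = 0.01512;  mass: 105.99x + 84.01y = 0.8969
Solving, x = 6.019 × 10^-3 mol, y = 3.083 × 10^-3 mol
mass of Na2CO3 = 6.019 × 10^-3 × 105.99 = 0.6379 g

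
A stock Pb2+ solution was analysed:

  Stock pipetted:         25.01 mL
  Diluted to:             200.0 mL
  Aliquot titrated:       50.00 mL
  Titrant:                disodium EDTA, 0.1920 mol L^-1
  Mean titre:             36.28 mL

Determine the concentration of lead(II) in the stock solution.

1.114 mol/L

Pb^2+ + EDTA^4- → [Pb(EDTA)]^2-
n(EDTA) = 0.03628 × 0.1920 = 6.966 × 10^-3 mol
n(Pb2+) in the aliquot = 6.966 × 10^-3 mol (1:1 ratio)
[Pb2+]_dilute = 6.966 × 10^-3 / 0.05000 = 0.1393 mol/L
Dilution factor = 200.0 / 25.01 = 7.997
[Pb2+]_stock = 0.1393 × 7.997 = 1.114 mol/L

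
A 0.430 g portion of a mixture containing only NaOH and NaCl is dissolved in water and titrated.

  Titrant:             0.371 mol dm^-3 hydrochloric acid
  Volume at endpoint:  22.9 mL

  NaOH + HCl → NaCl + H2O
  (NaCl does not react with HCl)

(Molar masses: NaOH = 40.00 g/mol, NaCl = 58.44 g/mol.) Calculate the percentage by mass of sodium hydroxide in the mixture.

n(HCl) = 0.0229 × 0.371 = 8.50 × 10^-3 mol
Let x = n(NaOH), y = n(NaCl).
Titrant: 1x = 8.50 × 10^-3;  mass: 40.00x + 58.44y = 0.430
Solving, x = 8.50 × 10^-3 mol, y = 1.54 × 10^-3 mol
mass of NaOH = 8.50 × 10^-3 × 40.00 = 0.340 g
% NaOH = 0.340 / 0.430 × 100 = 79.0 %

79.0 %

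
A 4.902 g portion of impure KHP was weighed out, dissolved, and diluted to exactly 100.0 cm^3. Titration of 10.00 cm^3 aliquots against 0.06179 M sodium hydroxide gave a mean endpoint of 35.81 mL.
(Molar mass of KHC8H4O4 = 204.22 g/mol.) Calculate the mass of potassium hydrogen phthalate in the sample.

KHC8H4O4 + NaOH → KNaC8H4O4 + H2O
n(NaOH) per titration = 0.03581 × 0.06179 = 2.213 × 10^-3 mol
n(KHC8H4O4) in each aliquot = 2.213 × 10^-3 mol (1:1 ratio)
n(KHC8H4O4) in the whole flask = 2.213 × 10^-3 × 100.0/10.00 = 0.02213 mol
mass of KHC8H4O4 = 0.02213 × 204.22 = 4.519 g

4.519 g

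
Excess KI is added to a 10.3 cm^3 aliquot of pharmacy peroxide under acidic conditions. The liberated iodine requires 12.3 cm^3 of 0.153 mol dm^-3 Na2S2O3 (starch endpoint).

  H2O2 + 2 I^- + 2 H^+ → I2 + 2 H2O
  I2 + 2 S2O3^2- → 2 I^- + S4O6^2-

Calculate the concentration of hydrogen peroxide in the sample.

0.0914 mol/L

n(S2O3^2-) = 0.0123 × 0.153 = 1.88 × 10^-3 mol
n(I2) = n(S2O3^2-)/2 = 9.41 × 10^-4 mol
n(H2O2) in the aliquot = 9.41 × 10^-4 mol (1:1 ratio)
[H2O2] = 9.41 × 10^-4 / 0.0103 = 0.0914 mol/L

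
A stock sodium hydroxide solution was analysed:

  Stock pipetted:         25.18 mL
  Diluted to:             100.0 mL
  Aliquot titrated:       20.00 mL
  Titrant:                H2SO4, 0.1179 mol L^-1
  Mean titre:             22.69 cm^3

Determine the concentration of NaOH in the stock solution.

2 NaOH + H2SO4 → Na2SO4 + 2 H2O
n(H2SO4) = 0.02269 × 0.1179 = 2.675 × 10^-3 mol
From the 2:1 ratio, n(NaOH) in the aliquot = 2/1 × 2.675 × 10^-3 = 5.350 × 10^-3 mol
[NaOH]_dilute = 5.350 × 10^-3 / 0.02000 = 0.2675 mol/L
Dilution factor = 100.0 / 25.18 = 3.971
[NaOH]_stock = 0.2675 × 3.971 = 1.062 mol/L

1.062 mol/L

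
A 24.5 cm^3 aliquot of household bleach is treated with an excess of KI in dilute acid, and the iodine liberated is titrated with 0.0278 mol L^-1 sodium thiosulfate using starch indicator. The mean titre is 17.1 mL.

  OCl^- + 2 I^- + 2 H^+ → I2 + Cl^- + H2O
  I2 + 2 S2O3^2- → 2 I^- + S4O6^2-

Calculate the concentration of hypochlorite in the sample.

0.00970 mol/L

n(S2O3^2-) = 0.0171 × 0.0278 = 4.75 × 10^-4 mol
n(I2) = n(S2O3^2-)/2 = 2.38 × 10^-4 mol
n(OCl^-) in the aliquot = 2.38 × 10^-4 mol (1:1 ratio)
[OCl^-] = 2.38 × 10^-4 / 0.0245 = 0.00970 mol/L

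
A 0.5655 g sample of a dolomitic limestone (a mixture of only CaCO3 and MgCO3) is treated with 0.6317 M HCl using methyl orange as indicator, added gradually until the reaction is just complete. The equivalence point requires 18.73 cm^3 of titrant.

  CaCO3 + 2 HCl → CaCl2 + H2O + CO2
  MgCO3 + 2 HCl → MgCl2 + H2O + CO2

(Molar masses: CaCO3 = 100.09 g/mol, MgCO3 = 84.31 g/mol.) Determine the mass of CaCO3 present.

0.4233 g

n(HCl) = 0.01873 × 0.6317 = 0.01183 mol
Let x = n(CaCO3), y = n(MgCO3).
Titrant: 2x + 2y = 0.01183;  mass: 100.09x + 84.31y = 0.5655
Solving, x = 4.229 × 10^-3 mol, y = 1.687 × 10^-3 mol
mass of CaCO3 = 4.229 × 10^-3 × 100.09 = 0.4233 g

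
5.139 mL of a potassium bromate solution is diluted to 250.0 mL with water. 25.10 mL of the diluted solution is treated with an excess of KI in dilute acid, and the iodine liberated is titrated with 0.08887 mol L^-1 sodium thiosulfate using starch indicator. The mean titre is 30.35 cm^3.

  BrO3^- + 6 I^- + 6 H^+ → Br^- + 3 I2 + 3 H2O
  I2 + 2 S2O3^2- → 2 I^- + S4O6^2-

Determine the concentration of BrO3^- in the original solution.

n(S2O3^2-) = 0.03035 × 0.08887 = 2.697 × 10^-3 mol
n(I2) = n(S2O3^2-)/2 = 1.349 × 10^-3 mol
From the 1:3 ratio, n(BrO3^-) in the aliquot = 1/3 × 1.349 × 10^-3 = 4.495 × 10^-4 mol
[BrO3^-]_dilute = 4.495 × 10^-4 / 0.02510 = 0.01791 mol/L
[BrO3^-]_original = 0.01791 × 250.0/5.139 = 0.8713 mol/L

0.8713 mol/L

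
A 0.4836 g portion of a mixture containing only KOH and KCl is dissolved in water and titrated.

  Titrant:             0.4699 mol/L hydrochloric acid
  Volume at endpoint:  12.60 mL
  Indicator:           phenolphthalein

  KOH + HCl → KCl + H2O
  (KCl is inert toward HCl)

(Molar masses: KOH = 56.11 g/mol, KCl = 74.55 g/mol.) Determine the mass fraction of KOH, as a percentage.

68.70 %

n(HCl) = 0.01260 × 0.4699 = 5.921 × 10^-3 mol
Let x = n(KOH), y = n(KCl).
Titrant: 1x = 5.921 × 10^-3;  mass: 56.11x + 74.55y = 0.4836
Solving, x = 5.921 × 10^-3 mol, y = 2.031 × 10^-3 mol
mass of KOH = 5.921 × 10^-3 × 56.11 = 0.3322 g
% KOH = 0.3322 / 0.4836 × 100 = 68.70 %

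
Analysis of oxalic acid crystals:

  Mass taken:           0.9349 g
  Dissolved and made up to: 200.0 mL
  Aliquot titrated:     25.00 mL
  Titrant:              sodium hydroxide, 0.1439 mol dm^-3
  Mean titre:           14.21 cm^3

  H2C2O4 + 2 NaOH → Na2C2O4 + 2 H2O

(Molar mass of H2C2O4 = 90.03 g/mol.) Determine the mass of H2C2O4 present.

0.7364 g

n(NaOH) per titration = 0.01421 × 0.1439 = 2.045 × 10^-3 mol
From the 1:2 ratio, n(H2C2O4) in each aliquot = 1/2 × 2.045 × 10^-3 = 1.022 × 10^-3 mol
n(H2C2O4) in the whole flask = 1.022 × 10^-3 × 200.0/25.00 = 8.179 × 10^-3 mol
mass of H2C2O4 = 8.179 × 10^-3 × 90.03 = 0.7364 g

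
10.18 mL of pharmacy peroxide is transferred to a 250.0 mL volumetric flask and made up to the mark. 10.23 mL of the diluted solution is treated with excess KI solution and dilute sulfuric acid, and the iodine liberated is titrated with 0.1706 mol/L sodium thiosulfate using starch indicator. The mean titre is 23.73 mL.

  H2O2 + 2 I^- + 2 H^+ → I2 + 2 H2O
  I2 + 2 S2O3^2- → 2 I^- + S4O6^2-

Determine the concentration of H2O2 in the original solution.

4.859 mol/L

n(S2O3^2-) = 0.02373 × 0.1706 = 4.048 × 10^-3 mol
n(I2) = n(S2O3^2-)/2 = 2.024 × 10^-3 mol
n(H2O2) in the aliquot = 2.024 × 10^-3 mol (1:1 ratio)
[H2O2]_dilute = 2.024 × 10^-3 / 0.01023 = 0.1979 mol/L
[H2O2]_original = 0.1979 × 250.0/10.18 = 4.859 mol/L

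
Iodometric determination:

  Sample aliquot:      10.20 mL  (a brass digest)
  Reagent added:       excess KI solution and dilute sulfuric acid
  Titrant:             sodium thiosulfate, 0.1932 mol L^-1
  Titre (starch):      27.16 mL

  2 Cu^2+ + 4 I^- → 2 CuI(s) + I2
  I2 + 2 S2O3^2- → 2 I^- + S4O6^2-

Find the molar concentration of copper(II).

n(S2O3^2-) = 0.02716 × 0.1932 = 5.247 × 10^-3 mol
n(I2) = n(S2O3^2-)/2 = 2.624 × 10^-3 mol
From the 2:1 ratio, n(Cu2+) in the aliquot = 2/1 × 2.624 × 10^-3 = 5.247 × 10^-3 mol
[Cu2+] = 5.247 × 10^-3 / 0.01020 = 0.5144 mol/L

0.5144 mol/L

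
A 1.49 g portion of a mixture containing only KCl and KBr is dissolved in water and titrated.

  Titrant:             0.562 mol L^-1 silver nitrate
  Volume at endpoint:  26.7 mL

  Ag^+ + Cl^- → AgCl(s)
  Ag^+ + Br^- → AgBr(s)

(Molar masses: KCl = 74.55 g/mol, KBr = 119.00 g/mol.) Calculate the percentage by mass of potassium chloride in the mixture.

n(AgNO3) = 0.0267 × 0.562 = 0.0150 mol
Let x = n(KCl), y = n(KBr).
Titrant: 1x + 1y = 0.0150;  mass: 74.55x + 119.00y = 1.49
Solving, x = 6.65 × 10^-3 mol, y = 8.35 × 10^-3 mol
mass of KCl = 6.65 × 10^-3 × 74.55 = 0.496 g
% KCl = 0.496 / 1.49 × 100 = 33.3 %

33.3 %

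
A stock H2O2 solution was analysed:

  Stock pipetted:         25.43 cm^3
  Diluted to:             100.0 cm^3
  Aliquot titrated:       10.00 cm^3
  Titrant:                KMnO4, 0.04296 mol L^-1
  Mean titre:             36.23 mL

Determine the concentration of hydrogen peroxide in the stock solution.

2 MnO4^- + 5 H2O2 + 6 H^+ → 2 Mn^2+ + 5 O2 + 8 H2O
n(KMnO4) = 0.03623 × 0.04296 = 1.556 × 10^-3 mol
From the 5:2 ratio, n(H2O2) in the aliquot = 5/2 × 1.556 × 10^-3 = 3.891 × 10^-3 mol
[H2O2]_dilute = 3.891 × 10^-3 / 0.01000 = 0.3891 mol/L
Dilution factor = 100.0 / 25.43 = 3.932
[H2O2]_stock = 0.3891 × 3.932 = 1.530 mol/L

1.530 mol/L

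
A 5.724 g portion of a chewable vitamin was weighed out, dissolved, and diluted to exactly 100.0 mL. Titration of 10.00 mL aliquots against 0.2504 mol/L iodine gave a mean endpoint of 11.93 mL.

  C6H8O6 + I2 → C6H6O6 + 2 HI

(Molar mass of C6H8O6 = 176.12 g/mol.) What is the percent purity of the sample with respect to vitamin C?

91.91 %

n(I2) per titration = 0.01193 × 0.2504 = 2.987 × 10^-3 mol
n(C6H8O6) in each aliquot = 2.987 × 10^-3 mol (1:1 ratio)
n(C6H8O6) in the whole flask = 2.987 × 10^-3 × 100.0/10.00 = 0.02987 mol
mass of C6H8O6 = 0.02987 × 176.12 = 5.261 g
% C6H8O6 = 5.261 / 5.724 × 100 = 91.91 %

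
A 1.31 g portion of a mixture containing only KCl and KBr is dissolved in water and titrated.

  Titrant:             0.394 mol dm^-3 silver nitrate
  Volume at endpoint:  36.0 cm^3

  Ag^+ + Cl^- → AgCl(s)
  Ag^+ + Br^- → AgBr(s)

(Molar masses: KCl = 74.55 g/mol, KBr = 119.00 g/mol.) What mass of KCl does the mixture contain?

n(AgNO3) = 0.0360 × 0.394 = 0.0142 mol
Let x = n(KCl), y = n(KBr).
Titrant: 1x + 1y = 0.0142;  mass: 74.55x + 119.00y = 1.31
Solving, x = 8.50 × 10^-3 mol, y = 5.68 × 10^-3 mol
mass of KCl = 8.50 × 10^-3 × 74.55 = 0.634 g

0.634 g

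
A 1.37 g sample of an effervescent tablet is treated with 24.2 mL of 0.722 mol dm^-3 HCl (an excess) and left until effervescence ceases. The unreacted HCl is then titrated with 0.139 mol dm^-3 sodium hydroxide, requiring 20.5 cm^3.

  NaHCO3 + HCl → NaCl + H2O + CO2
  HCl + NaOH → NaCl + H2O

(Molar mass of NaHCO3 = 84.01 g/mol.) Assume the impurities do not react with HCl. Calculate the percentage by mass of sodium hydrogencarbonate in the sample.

n(HCl) added = 0.0242 × 0.722 = 0.0175 mol
n(NaOH) used in back-titration = 0.0205 × 0.139 = 2.85 × 10^-3 mol
n(HCl) left over = 2.85 × 10^-3 mol (1:1 ratio)
n(HCl) consumed by analyte = 0.0175 − 2.85 × 10^-3 = 0.0146 mol
n(NaHCO3) = 0.0146 mol (1:1 ratio)
mass of NaHCO3 = 0.0146 × 84.01 = 1.23 g
% NaHCO3 = 1.23 / 1.37 × 100 = 89.7 %

89.7 %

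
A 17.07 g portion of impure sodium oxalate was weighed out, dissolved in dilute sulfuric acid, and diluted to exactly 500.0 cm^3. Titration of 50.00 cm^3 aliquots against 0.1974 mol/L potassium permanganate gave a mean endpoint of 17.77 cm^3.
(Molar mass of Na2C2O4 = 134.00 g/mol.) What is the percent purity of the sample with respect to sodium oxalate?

68.84 %

2 MnO4^- + 5 C2O4^2- + 16 H^+ → 2 Mn^2+ + 10 CO2 + 8 H2O
n(KMnO4) per titration = 0.01777 × 0.1974 = 3.508 × 10^-3 mol
From the 5:2 ratio, n(Na2C2O4) in each aliquot = 5/2 × 3.508 × 10^-3 = 8.769 × 10^-3 mol
n(Na2C2O4) in the whole flask = 8.769 × 10^-3 × 500.0/50.00 = 0.08769 mol
mass of Na2C2O4 = 0.08769 × 134.00 = 11.75 g
% Na2C2O4 = 11.75 / 17.07 × 100 = 68.84 %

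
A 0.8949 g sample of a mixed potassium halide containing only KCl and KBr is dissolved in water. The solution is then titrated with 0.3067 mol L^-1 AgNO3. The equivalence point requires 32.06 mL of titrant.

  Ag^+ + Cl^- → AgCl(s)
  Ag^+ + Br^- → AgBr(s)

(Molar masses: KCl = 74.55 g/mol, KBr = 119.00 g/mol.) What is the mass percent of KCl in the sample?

n(AgNO3) = 0.03206 × 0.3067 = 9.833 × 10^-3 mol
Let x = n(KCl), y = n(KBr).
Titrant: 1x + 1y = 9.833 × 10^-3;  mass: 74.55x + 119.00y = 0.8949
Solving, x = 6.191 × 10^-3 mol, y = 3.641 × 10^-3 mol
mass of KCl = 6.191 × 10^-3 × 74.55 = 0.4616 g
% KCl = 0.4616 / 0.8949 × 100 = 51.58 %

51.58 %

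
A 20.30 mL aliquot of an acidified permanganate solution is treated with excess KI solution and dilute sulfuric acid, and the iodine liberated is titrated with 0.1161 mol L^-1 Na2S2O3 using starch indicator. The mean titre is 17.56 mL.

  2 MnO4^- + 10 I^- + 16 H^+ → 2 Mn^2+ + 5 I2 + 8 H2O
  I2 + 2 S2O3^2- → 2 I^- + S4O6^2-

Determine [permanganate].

0.02009 mol/L

n(S2O3^2-) = 0.01756 × 0.1161 = 2.039 × 10^-3 mol
n(I2) = n(S2O3^2-)/2 = 1.019 × 10^-3 mol
From the 2:5 ratio, n(MnO4^-) in the aliquot = 2/5 × 1.019 × 10^-3 = 4.077 × 10^-4 mol
[MnO4^-] = 4.077 × 10^-4 / 0.02030 = 0.02009 mol/L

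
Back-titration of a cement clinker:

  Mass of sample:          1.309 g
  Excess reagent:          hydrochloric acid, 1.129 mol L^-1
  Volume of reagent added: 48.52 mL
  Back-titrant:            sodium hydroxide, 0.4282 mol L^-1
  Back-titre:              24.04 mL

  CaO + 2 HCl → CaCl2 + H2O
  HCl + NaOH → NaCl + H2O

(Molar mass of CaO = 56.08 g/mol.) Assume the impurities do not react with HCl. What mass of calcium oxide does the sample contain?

n(HCl) added = 0.04852 × 1.129 = 0.05478 mol
n(NaOH) used in back-titration = 0.02404 × 0.4282 = 0.01029 mol
n(HCl) left over = 0.01029 mol (1:1 ratio)
n(HCl) consumed by analyte = 0.05478 − 0.01029 = 0.04449 mol
From the 1:2 ratio, n(CaO) = 1/2 × 0.04449 = 0.02224 mol
mass of CaO = 0.02224 × 56.08 = 1.247 g

1.247 g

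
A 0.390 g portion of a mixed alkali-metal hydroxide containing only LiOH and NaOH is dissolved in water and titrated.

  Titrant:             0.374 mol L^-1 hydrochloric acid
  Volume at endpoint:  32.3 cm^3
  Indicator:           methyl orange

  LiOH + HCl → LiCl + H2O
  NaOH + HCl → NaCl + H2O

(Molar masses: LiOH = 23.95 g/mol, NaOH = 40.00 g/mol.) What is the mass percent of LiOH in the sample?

n(HCl) = 0.0323 × 0.374 = 0.0121 mol
Let x = n(LiOH), y = n(NaOH).
Titrant: 1x + 1y = 0.0121;  mass: 23.95x + 40.00y = 0.390
Solving, x = 5.81 × 10^-3 mol, y = 6.27 × 10^-3 mol
mass of LiOH = 5.81 × 10^-3 × 23.95 = 0.139 g
% LiOH = 0.139 / 0.390 × 100 = 35.7 %

35.7 %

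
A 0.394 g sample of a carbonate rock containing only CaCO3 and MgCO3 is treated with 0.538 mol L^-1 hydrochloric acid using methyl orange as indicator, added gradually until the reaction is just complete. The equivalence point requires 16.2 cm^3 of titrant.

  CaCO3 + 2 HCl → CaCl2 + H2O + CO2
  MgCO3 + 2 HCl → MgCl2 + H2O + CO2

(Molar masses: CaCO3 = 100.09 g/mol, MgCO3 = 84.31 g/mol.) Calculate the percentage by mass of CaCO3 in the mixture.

42.8 %

n(HCl) = 0.0162 × 0.538 = 8.72 × 10^-3 mol
Let x = n(CaCO3), y = n(MgCO3).
Titrant: 2x + 2y = 8.72 × 10^-3;  mass: 100.09x + 84.31y = 0.394
Solving, x = 1.69 × 10^-3 mol, y = 2.67 × 10^-3 mol
mass of CaCO3 = 1.69 × 10^-3 × 100.09 = 0.169 g
% CaCO3 = 0.169 / 0.394 × 100 = 42.8 %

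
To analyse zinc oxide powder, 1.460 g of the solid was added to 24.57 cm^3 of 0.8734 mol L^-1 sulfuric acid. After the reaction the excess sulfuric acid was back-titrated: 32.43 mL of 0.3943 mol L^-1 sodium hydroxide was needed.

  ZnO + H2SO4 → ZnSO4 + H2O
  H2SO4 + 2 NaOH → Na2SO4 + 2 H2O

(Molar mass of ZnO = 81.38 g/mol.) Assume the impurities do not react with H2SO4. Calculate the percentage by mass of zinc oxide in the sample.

83.98 %

n(H2SO4) added = 0.02457 × 0.8734 = 0.02146 mol
n(NaOH) used in back-titration = 0.03243 × 0.3943 = 0.01279 mol
From the 1:2 ratio, n(H2SO4) left over = 1/2 × 0.01279 = 6.394 × 10^-3 mol
n(H2SO4) consumed by analyte = 0.02146 − 6.394 × 10^-3 = 0.01507 mol
n(ZnO) = 0.01507 mol (1:1 ratio)
mass of ZnO = 0.01507 × 81.38 = 1.226 g
% ZnO = 1.226 / 1.460 × 100 = 83.98 %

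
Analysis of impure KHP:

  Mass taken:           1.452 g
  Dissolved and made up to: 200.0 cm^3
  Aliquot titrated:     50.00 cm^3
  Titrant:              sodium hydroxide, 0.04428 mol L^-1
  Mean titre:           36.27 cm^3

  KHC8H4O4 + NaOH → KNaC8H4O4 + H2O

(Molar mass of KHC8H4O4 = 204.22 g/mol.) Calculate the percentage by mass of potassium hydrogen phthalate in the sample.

n(NaOH) per titration = 0.03627 × 0.04428 = 1.606 × 10^-3 mol
n(KHC8H4O4) in each aliquot = 1.606 × 10^-3 mol (1:1 ratio)
n(KHC8H4O4) in the whole flask = 1.606 × 10^-3 × 200.0/50.00 = 6.424 × 10^-3 mol
mass of KHC8H4O4 = 6.424 × 10^-3 × 204.22 = 1.312 g
% KHC8H4O4 = 1.312 / 1.452 × 100 = 90.35 %

90.35 %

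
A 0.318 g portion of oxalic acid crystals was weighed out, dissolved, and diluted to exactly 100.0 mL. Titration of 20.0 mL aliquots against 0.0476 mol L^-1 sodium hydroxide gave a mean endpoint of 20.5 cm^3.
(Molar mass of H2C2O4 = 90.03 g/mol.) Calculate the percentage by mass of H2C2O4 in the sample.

69.1 %

H2C2O4 + 2 NaOH → Na2C2O4 + 2 H2O
n(NaOH) per titration = 0.0205 × 0.0476 = 9.76 × 10^-4 mol
From the 1:2 ratio, n(H2C2O4) in each aliquot = 1/2 × 9.76 × 10^-4 = 4.88 × 10^-4 mol
n(H2C2O4) in the whole flask = 4.88 × 10^-4 × 100.0/20.0 = 2.44 × 10^-3 mol
mass of H2C2O4 = 2.44 × 10^-3 × 90.03 = 0.220 g
% H2C2O4 = 0.220 / 0.318 × 100 = 69.1 %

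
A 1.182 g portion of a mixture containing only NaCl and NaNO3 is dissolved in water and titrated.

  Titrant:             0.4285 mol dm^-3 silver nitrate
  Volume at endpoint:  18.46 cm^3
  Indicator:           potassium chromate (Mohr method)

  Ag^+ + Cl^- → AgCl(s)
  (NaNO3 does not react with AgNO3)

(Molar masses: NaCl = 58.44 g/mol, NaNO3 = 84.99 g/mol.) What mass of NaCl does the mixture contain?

n(AgNO3) = 0.01846 × 0.4285 = 7.910 × 10^-3 mol
Let x = n(NaCl), y = n(NaNO3).
Titrant: 1x = 7.910 × 10^-3;  mass: 58.44x + 84.99y = 1.182
Solving, x = 7.910 × 10^-3 mol, y = 8.468 × 10^-3 mol
mass of NaCl = 7.910 × 10^-3 × 58.44 = 0.4623 g

0.4623 g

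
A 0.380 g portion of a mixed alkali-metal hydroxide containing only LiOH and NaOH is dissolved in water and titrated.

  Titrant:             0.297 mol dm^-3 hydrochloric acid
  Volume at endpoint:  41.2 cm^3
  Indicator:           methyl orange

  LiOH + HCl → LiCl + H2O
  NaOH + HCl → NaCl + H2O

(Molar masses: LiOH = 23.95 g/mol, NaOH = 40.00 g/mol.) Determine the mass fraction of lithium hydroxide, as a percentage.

n(HCl) = 0.0412 × 0.297 = 0.0122 mol
Let x = n(LiOH), y = n(NaOH).
Titrant: 1x + 1y = 0.0122;  mass: 23.95x + 40.00y = 0.380
Solving, x = 6.82 × 10^-3 mol, y = 5.42 × 10^-3 mol
mass of LiOH = 6.82 × 10^-3 × 23.95 = 0.163 g
% LiOH = 0.163 / 0.380 × 100 = 43.0 %

43.0 %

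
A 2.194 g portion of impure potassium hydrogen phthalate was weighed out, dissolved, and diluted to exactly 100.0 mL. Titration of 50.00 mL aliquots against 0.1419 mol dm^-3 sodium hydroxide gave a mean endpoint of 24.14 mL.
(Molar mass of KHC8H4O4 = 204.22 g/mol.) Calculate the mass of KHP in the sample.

1.399 g

KHC8H4O4 + NaOH → KNaC8H4O4 + H2O
n(NaOH) per titration = 0.02414 × 0.1419 = 3.425 × 10^-3 mol
n(KHC8H4O4) in each aliquot = 3.425 × 10^-3 mol (1:1 ratio)
n(KHC8H4O4) in the whole flask = 3.425 × 10^-3 × 100.0/50.00 = 6.851 × 10^-3 mol
mass of KHC8H4O4 = 6.851 × 10^-3 × 204.22 = 1.399 g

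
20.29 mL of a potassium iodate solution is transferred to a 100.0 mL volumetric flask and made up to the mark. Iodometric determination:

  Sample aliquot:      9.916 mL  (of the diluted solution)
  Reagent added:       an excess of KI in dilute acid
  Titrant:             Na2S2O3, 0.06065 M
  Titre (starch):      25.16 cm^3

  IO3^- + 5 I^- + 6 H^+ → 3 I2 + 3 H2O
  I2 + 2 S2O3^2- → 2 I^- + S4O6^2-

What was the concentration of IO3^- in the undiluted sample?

n(S2O3^2-) = 0.02516 × 0.06065 = 1.526 × 10^-3 mol
n(I2) = n(S2O3^2-)/2 = 7.630 × 10^-4 mol
From the 1:3 ratio, n(IO3^-) in the aliquot = 1/3 × 7.630 × 10^-4 = 2.543 × 10^-4 mol
[IO3^-]_dilute = 2.543 × 10^-4 / 0.009916 = 0.02565 mol/L
[IO3^-]_original = 0.02565 × 100.0/20.29 = 0.1264 mol/L

0.1264 M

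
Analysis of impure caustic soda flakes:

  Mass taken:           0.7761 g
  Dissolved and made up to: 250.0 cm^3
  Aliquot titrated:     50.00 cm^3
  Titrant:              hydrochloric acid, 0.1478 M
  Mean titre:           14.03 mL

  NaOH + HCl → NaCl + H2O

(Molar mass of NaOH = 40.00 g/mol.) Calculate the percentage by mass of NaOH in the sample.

n(HCl) per titration = 0.01403 × 0.1478 = 2.074 × 10^-3 mol
n(NaOH) in each aliquot = 2.074 × 10^-3 mol (1:1 ratio)
n(NaOH) in the whole flask = 2.074 × 10^-3 × 250.0/50.00 = 0.01037 mol
mass of NaOH = 0.01037 × 40.00 = 0.4147 g
% NaOH = 0.4147 / 0.7761 × 100 = 53.44 %

53.44 %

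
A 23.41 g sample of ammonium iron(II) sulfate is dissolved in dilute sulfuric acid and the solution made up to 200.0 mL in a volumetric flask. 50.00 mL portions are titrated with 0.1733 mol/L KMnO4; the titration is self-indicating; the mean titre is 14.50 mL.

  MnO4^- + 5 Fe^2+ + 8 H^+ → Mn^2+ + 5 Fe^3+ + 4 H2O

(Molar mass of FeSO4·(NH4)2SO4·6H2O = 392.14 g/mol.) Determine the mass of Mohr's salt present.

19.71 g

n(KMnO4) per titration = 0.01450 × 0.1733 = 2.513 × 10^-3 mol
From the 5:1 ratio, n(FeSO4·(NH4)2SO4·6H2O) in each aliquot = 5/1 × 2.513 × 10^-3 = 0.01256 mol
n(FeSO4·(NH4)2SO4·6H2O) in the whole flask = 0.01256 × 200.0/50.00 = 0.05026 mol
mass of FeSO4·(NH4)2SO4·6H2O = 0.05026 × 392.14 = 19.71 g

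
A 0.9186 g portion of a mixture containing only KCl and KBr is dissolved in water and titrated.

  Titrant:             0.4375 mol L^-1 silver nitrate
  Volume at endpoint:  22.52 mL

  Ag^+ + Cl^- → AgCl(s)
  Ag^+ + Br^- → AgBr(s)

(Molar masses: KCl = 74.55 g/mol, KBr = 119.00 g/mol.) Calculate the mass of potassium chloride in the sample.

0.4257 g

n(AgNO3) = 0.02252 × 0.4375 = 9.852 × 10^-3 mol
Let x = n(KCl), y = n(KBr).
Titrant: 1x + 1y = 9.852 × 10^-3;  mass: 74.55x + 119.00y = 0.9186
Solving, x = 5.711 × 10^-3 mol, y = 4.142 × 10^-3 mol
mass of KCl = 5.711 × 10^-3 × 74.55 = 0.4257 g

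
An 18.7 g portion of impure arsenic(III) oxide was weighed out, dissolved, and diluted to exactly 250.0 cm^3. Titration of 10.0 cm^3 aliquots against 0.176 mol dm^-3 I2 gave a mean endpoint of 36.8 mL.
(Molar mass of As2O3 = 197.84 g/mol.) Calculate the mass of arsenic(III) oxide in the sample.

16.0 g

As2O3 + 2 I2 + 2 H2O → As2O5 + 4 HI
n(I2) per titration = 0.0368 × 0.176 = 6.48 × 10^-3 mol
From the 1:2 ratio, n(As2O3) in each aliquot = 1/2 × 6.48 × 10^-3 = 3.24 × 10^-3 mol
n(As2O3) in the whole flask = 3.24 × 10^-3 × 250.0/10.0 = 0.0810 mol
mass of As2O3 = 0.0810 × 197.84 = 16.0 g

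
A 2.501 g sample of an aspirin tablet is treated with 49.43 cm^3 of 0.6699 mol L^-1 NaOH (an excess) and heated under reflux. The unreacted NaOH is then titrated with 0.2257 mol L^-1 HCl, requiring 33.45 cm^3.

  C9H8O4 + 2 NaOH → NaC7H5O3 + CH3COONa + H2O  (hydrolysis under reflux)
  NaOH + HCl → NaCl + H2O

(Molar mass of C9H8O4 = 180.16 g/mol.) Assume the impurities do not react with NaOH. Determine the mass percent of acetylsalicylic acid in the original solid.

n(NaOH) added = 0.04943 × 0.6699 = 0.03311 mol
n(HCl) used in back-titration = 0.03345 × 0.2257 = 7.550 × 10^-3 mol
n(NaOH) left over = 7.550 × 10^-3 mol (1:1 ratio)
n(NaOH) consumed by analyte = 0.03311 − 7.550 × 10^-3 = 0.02556 mol
From the 1:2 ratio, n(C9H8O4) = 1/2 × 0.02556 = 0.01278 mol
mass of C9H8O4 = 0.01278 × 180.16 = 2.303 g
% C9H8O4 = 2.303 / 2.501 × 100 = 92.07 %

92.07 %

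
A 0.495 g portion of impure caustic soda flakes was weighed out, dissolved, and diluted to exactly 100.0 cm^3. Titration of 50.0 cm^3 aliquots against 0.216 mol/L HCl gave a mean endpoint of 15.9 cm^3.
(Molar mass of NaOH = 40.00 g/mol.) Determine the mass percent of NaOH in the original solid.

55.5 %

NaOH + HCl → NaCl + H2O
n(HCl) per titration = 0.0159 × 0.216 = 3.43 × 10^-3 mol
n(NaOH) in each aliquot = 3.43 × 10^-3 mol (1:1 ratio)
n(NaOH) in the whole flask = 3.43 × 10^-3 × 100.0/50.0 = 6.87 × 10^-3 mol
mass of NaOH = 6.87 × 10^-3 × 40.00 = 0.275 g
% NaOH = 0.275 / 0.495 × 100 = 55.5 %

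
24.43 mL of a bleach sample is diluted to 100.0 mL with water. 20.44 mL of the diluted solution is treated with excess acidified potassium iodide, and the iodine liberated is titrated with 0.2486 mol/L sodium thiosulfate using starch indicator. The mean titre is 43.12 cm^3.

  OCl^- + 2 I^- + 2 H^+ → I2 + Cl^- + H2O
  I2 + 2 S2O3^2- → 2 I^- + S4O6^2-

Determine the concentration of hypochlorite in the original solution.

1.073 mol/L

n(S2O3^2-) = 0.04312 × 0.2486 = 0.01072 mol
n(I2) = n(S2O3^2-)/2 = 5.360 × 10^-3 mol
n(OCl^-) in the aliquot = 5.360 × 10^-3 mol (1:1 ratio)
[OCl^-]_dilute = 5.360 × 10^-3 / 0.02044 = 0.2622 mol/L
[OCl^-]_original = 0.2622 × 100.0/24.43 = 1.073 mol/L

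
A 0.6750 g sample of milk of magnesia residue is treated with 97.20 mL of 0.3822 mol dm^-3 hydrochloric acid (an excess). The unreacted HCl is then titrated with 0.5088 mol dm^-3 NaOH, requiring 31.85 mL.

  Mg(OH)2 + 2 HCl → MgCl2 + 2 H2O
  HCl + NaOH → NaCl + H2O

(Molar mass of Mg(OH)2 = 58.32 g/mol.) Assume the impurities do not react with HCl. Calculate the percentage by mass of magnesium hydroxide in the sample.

90.48 %

n(HCl) added = 0.09720 × 0.3822 = 0.03715 mol
n(NaOH) used in back-titration = 0.03185 × 0.5088 = 0.01621 mol
n(HCl) left over = 0.01621 mol (1:1 ratio)
n(HCl) consumed by analyte = 0.03715 − 0.01621 = 0.02094 mol
From the 1:2 ratio, n(Mg(OH)2) = 1/2 × 0.02094 = 0.01047 mol
mass of Mg(OH)2 = 0.01047 × 58.32 = 0.6107 g
% Mg(OH)2 = 0.6107 / 0.6750 × 100 = 90.48 %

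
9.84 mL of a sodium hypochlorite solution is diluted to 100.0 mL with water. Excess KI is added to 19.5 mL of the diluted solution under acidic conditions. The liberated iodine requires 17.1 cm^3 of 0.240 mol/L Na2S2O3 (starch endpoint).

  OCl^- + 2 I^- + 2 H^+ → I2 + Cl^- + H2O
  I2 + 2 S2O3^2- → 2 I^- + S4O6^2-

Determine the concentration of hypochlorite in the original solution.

1.07 mol/L

n(S2O3^2-) = 0.0171 × 0.240 = 4.10 × 10^-3 mol
n(I2) = n(S2O3^2-)/2 = 2.05 × 10^-3 mol
n(OCl^-) in the aliquot = 2.05 × 10^-3 mol (1:1 ratio)
[OCl^-]_dilute = 2.05 × 10^-3 / 0.0195 = 0.105 mol/L
[OCl^-]_original = 0.105 × 100.0/9.84 = 1.07 mol/L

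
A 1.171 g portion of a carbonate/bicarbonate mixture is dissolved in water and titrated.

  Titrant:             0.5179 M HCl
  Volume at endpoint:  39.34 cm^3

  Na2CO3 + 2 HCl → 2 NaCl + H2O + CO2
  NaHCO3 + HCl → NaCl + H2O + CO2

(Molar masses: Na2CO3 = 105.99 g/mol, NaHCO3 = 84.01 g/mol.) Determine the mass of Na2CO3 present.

n(HCl) = 0.03934 × 0.5179 = 0.02037 mol
Let x = n(Na2CO3), y = n(NaHCO3).
Titrant: 2x + 1y = 0.02037;  mass: 105.99x + 84.01y = 1.171
Solving, x = 8.716 × 10^-3 mol, y = 2.943 × 10^-3 mol
mass of Na2CO3 = 8.716 × 10^-3 × 105.99 = 0.9238 g

0.9238 g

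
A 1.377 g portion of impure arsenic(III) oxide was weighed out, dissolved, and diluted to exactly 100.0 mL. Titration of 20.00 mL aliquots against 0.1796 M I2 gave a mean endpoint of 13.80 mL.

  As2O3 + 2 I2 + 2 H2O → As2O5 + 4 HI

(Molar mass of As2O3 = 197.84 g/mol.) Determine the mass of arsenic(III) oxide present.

1.226 g

n(I2) per titration = 0.01380 × 0.1796 = 2.478 × 10^-3 mol
From the 1:2 ratio, n(As2O3) in each aliquot = 1/2 × 2.478 × 10^-3 = 1.239 × 10^-3 mol
n(As2O3) in the whole flask = 1.239 × 10^-3 × 100.0/20.00 = 6.196 × 10^-3 mol
mass of As2O3 = 6.196 × 10^-3 × 197.84 = 1.226 g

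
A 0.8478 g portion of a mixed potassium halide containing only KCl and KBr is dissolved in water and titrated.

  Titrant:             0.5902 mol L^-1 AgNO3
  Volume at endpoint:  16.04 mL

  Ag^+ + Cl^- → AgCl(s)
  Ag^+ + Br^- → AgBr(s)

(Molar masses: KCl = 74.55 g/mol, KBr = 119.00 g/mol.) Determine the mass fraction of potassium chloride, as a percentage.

55.14 %

n(AgNO3) = 0.01604 × 0.5902 = 9.467 × 10^-3 mol
Let x = n(KCl), y = n(KBr).
Titrant: 1x + 1y = 9.467 × 10^-3;  mass: 74.55x + 119.00y = 0.8478
Solving, x = 6.271 × 10^-3 mol, y = 3.196 × 10^-3 mol
mass of KCl = 6.271 × 10^-3 × 74.55 = 0.4675 g
% KCl = 0.4675 / 0.8478 × 100 = 55.14 %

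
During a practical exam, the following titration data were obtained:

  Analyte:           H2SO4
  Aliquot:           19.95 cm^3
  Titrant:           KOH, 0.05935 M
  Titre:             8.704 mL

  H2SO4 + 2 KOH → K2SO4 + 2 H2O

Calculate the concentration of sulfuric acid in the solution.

0.01295 M

n(KOH) = 0.008704 L × 0.05935 mol/L = 5.166 × 10^-4 mol
From the 1:2 mole ratio, n(H2SO4) = 1/2 × 5.166 × 10^-4 = 2.583 × 10^-4 mol
[H2SO4] = 2.583 × 10^-4 mol / 0.01995 L = 0.01295 mol/L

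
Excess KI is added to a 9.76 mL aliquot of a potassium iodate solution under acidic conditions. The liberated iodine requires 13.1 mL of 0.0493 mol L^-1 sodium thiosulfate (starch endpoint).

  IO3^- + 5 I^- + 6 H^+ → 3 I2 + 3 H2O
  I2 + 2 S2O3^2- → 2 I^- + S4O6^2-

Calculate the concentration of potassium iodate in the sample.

0.0110 mol/L

n(S2O3^2-) = 0.0131 × 0.0493 = 6.46 × 10^-4 mol
n(I2) = n(S2O3^2-)/2 = 3.23 × 10^-4 mol
From the 1:3 ratio, n(IO3^-) in the aliquot = 1/3 × 3.23 × 10^-4 = 1.08 × 10^-4 mol
[IO3^-] = 1.08 × 10^-4 / 0.00976 = 0.0110 mol/L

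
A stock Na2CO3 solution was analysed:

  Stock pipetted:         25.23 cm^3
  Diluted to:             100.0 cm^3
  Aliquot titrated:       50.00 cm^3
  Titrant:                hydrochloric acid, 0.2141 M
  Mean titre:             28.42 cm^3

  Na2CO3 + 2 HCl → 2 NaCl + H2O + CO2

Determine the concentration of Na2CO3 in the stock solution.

0.2412 M

n(HCl) = 0.02842 × 0.2141 = 6.085 × 10^-3 mol
From the 1:2 ratio, n(Na2CO3) in the aliquot = 1/2 × 6.085 × 10^-3 = 3.042 × 10^-3 mol
[Na2CO3]_dilute = 3.042 × 10^-3 / 0.05000 = 0.06085 mol/L
Dilution factor = 100.0 / 25.23 = 3.964
[Na2CO3]_stock = 0.06085 × 3.964 = 0.2412 mol/L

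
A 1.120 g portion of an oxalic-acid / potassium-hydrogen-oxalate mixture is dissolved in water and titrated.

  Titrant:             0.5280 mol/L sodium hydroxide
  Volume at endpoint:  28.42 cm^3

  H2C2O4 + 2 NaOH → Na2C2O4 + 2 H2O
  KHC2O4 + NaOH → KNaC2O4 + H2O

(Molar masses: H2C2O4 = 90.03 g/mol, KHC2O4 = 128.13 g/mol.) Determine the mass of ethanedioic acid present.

0.4347 g

n(NaOH) = 0.02842 × 0.5280 = 0.01501 mol
Let x = n(H2C2O4), y = n(KHC2O4).
Titrant: 2x + 1y = 0.01501;  mass: 90.03x + 128.13y = 1.120
Solving, x = 4.829 × 10^-3 mol, y = 5.348 × 10^-3 mol
mass of H2C2O4 = 4.829 × 10^-3 × 90.03 = 0.4347 g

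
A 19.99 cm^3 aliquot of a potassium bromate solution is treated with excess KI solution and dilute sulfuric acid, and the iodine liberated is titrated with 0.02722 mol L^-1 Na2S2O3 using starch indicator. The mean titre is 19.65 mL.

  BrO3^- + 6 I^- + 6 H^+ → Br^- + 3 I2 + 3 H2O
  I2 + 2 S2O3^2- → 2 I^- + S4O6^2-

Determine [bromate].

n(S2O3^2-) = 0.01965 × 0.02722 = 5.349 × 10^-4 mol
n(I2) = n(S2O3^2-)/2 = 2.674 × 10^-4 mol
From the 1:3 ratio, n(BrO3^-) in the aliquot = 1/3 × 2.674 × 10^-4 = 8.915 × 10^-5 mol
[BrO3^-] = 8.915 × 10^-5 / 0.01999 = 0.004460 mol/L

0.004460 mol/L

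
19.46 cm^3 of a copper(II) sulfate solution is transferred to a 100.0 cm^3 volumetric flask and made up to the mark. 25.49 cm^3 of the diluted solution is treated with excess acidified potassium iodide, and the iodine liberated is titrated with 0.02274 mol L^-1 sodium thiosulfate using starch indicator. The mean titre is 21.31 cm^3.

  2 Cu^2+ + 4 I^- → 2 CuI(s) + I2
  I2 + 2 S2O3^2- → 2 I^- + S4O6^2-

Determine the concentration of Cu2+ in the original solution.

0.09769 mol/L

n(S2O3^2-) = 0.02131 × 0.02274 = 4.846 × 10^-4 mol
n(I2) = n(S2O3^2-)/2 = 2.423 × 10^-4 mol
From the 2:1 ratio, n(Cu2+) in the aliquot = 2/1 × 2.423 × 10^-4 = 4.846 × 10^-4 mol
[Cu2+]_dilute = 4.846 × 10^-4 / 0.02549 = 0.01901 mol/L
[Cu2+]_original = 0.01901 × 100.0/19.46 = 0.09769 mol/L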